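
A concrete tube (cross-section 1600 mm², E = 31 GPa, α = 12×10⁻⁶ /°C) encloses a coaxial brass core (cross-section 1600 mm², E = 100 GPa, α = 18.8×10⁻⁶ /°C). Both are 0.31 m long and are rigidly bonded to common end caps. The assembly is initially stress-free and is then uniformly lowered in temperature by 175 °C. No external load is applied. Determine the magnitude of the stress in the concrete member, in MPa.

σ ≈ 28.2 MPa (compressive)

Both members must finish at the same length. With the larger α, the brass tends to over-contract; the plates restrain it, putting the brass in tension and the concrete in compression. With no external load the two internal forces are equal and opposite, magnitude P.
Equating the net (thermal + elastic) strains gives |α₁ − α₂|·ΔT = P·[1/(A₁E₁) + 1/(A₂E₂)].
|α₁ − α₂|·ΔT = 6.8×10⁻⁶ × 175 = 0.00119.
1/(A₁E₁) + 1/(A₂E₂) = 1/(1600×31×10³) + 1/(1600×100×10³) = 2.641×10⁻⁸ N⁻¹.
So P = 0.00119 / 2.641×10⁻⁸ = 45.06 kN.
σ_{concrete} = P/A₁ = 45060/1600 = 28.16 MPa, compressive.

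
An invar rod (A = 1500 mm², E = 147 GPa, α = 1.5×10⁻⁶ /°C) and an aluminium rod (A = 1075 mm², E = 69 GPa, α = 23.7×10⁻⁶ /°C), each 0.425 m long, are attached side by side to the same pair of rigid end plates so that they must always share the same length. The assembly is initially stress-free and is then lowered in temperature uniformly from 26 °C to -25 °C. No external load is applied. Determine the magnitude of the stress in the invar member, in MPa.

Equilibrium of a rigid end plate with no external load gives equal and opposite internal forces ±P in the two members. Since α_{aluminium} > α_{invar}, cooling drives the aluminium into tension and the invar into compression.
Compatibility of the two members (thermal + elastic change equal): (α₁ − α₂)ΔT = P·[1/(A₁E₁) + 1/(A₂E₂)].
|α₁ − α₂|·ΔT = 22.2×10⁻⁶ × 51 = 0.001132.
1/(A₁E₁) + 1/(A₂E₂) = 1/(1500×147×10³) + 1/(1075×69×10³) = 1.802×10⁻⁸ N⁻¹.
So P = 0.001132 / 1.802×10⁻⁸ = 62.84 kN.
σ_{invar} = P/A₁ = 62840/1500 = 41.89 MPa, compressive.

σ ≈ 41.9 MPa (compressive)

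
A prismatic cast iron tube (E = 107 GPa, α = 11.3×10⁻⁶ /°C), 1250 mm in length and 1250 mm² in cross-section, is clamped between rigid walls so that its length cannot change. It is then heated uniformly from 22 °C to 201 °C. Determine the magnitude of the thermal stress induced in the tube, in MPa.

σ ≈ 216 MPa (compressive)

The supports are rigid, so the total axial strain is zero. The restrained thermal strain is ε = αΔT = 11.3×10⁻⁶ × 179 = 2022.7×10⁻⁶.
The stress required to suppress this strain is σ = Eε = 107×10³ × 2022.7×10⁻⁶ = 216.4 MPa, compressive since the tube is trying to expand.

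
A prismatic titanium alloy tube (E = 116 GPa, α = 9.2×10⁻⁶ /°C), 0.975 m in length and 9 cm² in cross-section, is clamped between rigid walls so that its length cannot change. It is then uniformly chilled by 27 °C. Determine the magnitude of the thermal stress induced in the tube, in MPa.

Because both ends are immovable the net strain is zero, and the suppressed thermal strain is αΔT = 9.2×10⁻⁶ × 27 = 248.4×10⁻⁶.
The stress required to suppress this strain is σ = Eε = 116×10³ × 248.4×10⁻⁶ = 28.81 MPa, tensile since the tube is trying to contract.

σ ≈ 28.8 MPa (tensile)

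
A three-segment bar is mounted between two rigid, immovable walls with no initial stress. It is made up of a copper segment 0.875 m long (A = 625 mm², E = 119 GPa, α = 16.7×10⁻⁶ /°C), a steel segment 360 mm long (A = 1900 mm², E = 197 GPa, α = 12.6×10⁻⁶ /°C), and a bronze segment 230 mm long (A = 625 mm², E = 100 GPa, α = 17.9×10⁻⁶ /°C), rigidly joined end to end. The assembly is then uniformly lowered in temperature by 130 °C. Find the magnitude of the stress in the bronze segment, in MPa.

With the walls removed the bar would change length by δ_free = Σ αᵢΔT Lᵢ = 16.7×10⁻⁶×130×875 + 12.6×10⁻⁶×130×360 + 17.9×10⁻⁶×130×230 = 3.025 mm.
The rigid supports impose zero overall length change; the single axial force P common to all segments must satisfy P Σ Lᵢ/(AᵢEᵢ) = δ_free.
Σ Lᵢ/(AᵢEᵢ) = 875/(625×119×10³) + 360/(1900×197×10³) + 230/(625×100×10³) = 1.641×10⁻⁵ mm/N.
So P = 3.025 / 1.641×10⁻⁵ = 184.3 kN, tensile.
σ_{bronze} = P / A = 184300 / 625 = 295 MPa.

σ ≈ 295 MPa (tensile)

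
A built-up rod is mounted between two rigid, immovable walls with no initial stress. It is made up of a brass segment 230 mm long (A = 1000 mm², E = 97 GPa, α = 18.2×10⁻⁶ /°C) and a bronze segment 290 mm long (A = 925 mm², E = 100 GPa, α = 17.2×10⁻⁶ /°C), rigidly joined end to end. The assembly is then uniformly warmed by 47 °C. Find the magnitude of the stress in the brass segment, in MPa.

With the walls removed the bar would change length by δ_free = Σ αᵢΔT Lᵢ = 18.2×10⁻⁶×47×230 + 17.2×10⁻⁶×47×290 = 0.4312 mm.
Since the ends are fixed, an axial force P builds up, equal in every segment, with P · Σ Lᵢ/(AᵢEᵢ) = δ_free.
The series flexibility is Σ Lᵢ/(AᵢEᵢ) = 230/(1000×97×10³) + 290/(925×100×10³) = 5.506×10⁻⁶ mm/N.
So P = 0.4312 / 5.506×10⁻⁶ = 78.31 kN, compressive.
σ_{brass} = P / A = 78310 / 1000 = 78.31 MPa.

σ ≈ 78.3 MPa (compressive)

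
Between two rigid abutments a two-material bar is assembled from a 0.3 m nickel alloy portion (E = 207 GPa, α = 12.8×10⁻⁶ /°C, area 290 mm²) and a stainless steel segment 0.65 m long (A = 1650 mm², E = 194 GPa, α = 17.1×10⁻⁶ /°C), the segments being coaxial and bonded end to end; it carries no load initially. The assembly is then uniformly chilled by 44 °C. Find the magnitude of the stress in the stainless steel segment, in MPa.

Free thermal contraction of the whole bar: Σ αᵢΔT Lᵢ = 12.8×10⁻⁶×44×300 + 17.1×10⁻⁶×44×650 = 0.658 mm.
Since the ends are fixed, an axial force P builds up, equal in every segment, with P · Σ Lᵢ/(AᵢEᵢ) = δ_free.
The series flexibility is Σ Lᵢ/(AᵢEᵢ) = 300/(290×207×10³) + 650/(1650×194×10³) = 7.028×10⁻⁶ mm/N.
Hence P = δ_free / Σ(L/AE) = 0.658/7.028×10⁻⁶ = 93.63 kN (tensile).
σ_{stainless steel} = P / A = 93630 / 1650 = 56.74 MPa.

σ ≈ 56.7 MPa (tensile)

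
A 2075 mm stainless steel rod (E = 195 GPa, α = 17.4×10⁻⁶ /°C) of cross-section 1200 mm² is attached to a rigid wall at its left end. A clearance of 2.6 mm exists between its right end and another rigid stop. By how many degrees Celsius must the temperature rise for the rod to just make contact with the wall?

Contact occurs when the free expansion equals the gap: αΔT L = 2.6 mm.
ΔT = 2.6 / (17.4×10⁻⁶ × 2075) = 72.01 °C.

ΔT ≈ 72 °C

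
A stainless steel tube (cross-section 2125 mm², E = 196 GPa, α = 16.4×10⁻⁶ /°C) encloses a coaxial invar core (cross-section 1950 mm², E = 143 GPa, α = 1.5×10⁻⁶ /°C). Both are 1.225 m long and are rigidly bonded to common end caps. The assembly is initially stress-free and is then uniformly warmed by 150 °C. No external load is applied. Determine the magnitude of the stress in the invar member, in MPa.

σ ≈ 191 MPa (tensile)

Equilibrium of a rigid end plate with no external load gives equal and opposite internal forces ±P in the two members. Since α_{stainless steel} > α_{invar}, heating drives the stainless steel into compression and the invar into tension.
Setting the final lengths equal and cancelling L: (α₁ − α₂)ΔT = P/(A₁E₁) + P/(A₂E₂).
|α₁ − α₂|·ΔT = 14.9×10⁻⁶ × 150 = 0.002235.
1/(A₁E₁) + 1/(A₂E₂) = 1/(2125×196×10³) + 1/(1950×143×10³) = 5.987×10⁻⁹ N⁻¹.
So P = 0.002235 / 5.987×10⁻⁹ = 373.3 kN.
σ_{invar} = P/A₂ = 373300/1950 = 191.4 MPa, tensile.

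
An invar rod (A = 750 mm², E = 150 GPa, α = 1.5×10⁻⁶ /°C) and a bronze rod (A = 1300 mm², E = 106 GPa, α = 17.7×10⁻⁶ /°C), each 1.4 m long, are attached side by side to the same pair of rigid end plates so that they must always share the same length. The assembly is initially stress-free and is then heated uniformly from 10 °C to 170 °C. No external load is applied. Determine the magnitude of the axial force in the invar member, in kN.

The bronze has the larger α, so on heating it would change length more than the invar if both were free. The rigid plates force a common final length, so the bronze is put into compression and the invar into tension, with equal and opposite forces P (no external load).
Compatibility of the two members (thermal + elastic change equal): (α₁ − α₂)ΔT = P·[1/(A₁E₁) + 1/(A₂E₂)].
|α₁ − α₂|·ΔT = 16.2×10⁻⁶ × 160 = 0.002592.
1/(A₁E₁) + 1/(A₂E₂) = 1/(750×150×10³) + 1/(1300×106×10³) = 1.615×10⁻⁸ N⁻¹.
P = 0.002592 / 1.615×10⁻⁸ = 160500 N = 160.5 kN.

P ≈ 161 kN (tensile in the invar)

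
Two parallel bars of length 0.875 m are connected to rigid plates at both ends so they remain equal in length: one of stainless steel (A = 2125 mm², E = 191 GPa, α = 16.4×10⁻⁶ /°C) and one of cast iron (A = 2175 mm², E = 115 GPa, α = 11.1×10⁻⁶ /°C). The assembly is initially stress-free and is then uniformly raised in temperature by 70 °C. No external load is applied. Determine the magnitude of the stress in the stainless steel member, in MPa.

The stainless steel has the larger α, so on heating it would change length more than the cast iron if both were free. The rigid plates force a common final length, so the stainless steel is put into compression and the cast iron into tension, with equal and opposite forces P (no external load).
Setting the final lengths equal and cancelling L: (α₁ − α₂)ΔT = P/(A₁E₁) + P/(A₂E₂).
|α₁ − α₂|·ΔT = 5.3×10⁻⁶ × 70 = 0.000371.
1/(A₁E₁) + 1/(A₂E₂) = 1/(2125×191×10³) + 1/(2175×115×10³) = 6.462×10⁻⁹ N⁻¹.
So P = 0.000371 / 6.462×10⁻⁹ = 57.41 kN.
σ_{stainless steel} = P/A₁ = 57410/2125 = 27.02 MPa, compressive.

σ ≈ 27 MPa (compressive)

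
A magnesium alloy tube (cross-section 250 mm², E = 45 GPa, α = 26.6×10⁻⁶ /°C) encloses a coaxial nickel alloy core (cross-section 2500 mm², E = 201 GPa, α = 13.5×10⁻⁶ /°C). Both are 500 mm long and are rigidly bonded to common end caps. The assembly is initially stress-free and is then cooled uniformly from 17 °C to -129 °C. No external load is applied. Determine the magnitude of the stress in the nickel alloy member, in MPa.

Equilibrium of a rigid end plate with no external load gives equal and opposite internal forces ±P in the two members. Since α_{magnesium alloy} > α_{nickel alloy}, cooling drives the magnesium alloy into tension and the nickel alloy into compression.
Setting the final lengths equal and cancelling L: (α₁ − α₂)ΔT = P/(A₁E₁) + P/(A₂E₂).
|α₁ − α₂|·ΔT = 13.1×10⁻⁶ × 146 = 0.001913.
1/(A₁E₁) + 1/(A₂E₂) = 1/(250×45×10³) + 1/(2500×201×10³) = 9.088×10⁻⁸ N⁻¹.
So P = 0.001913 / 9.088×10⁻⁸ = 21.05 kN.
σ_{nickel alloy} = P/A₂ = 21050/2500 = 8.418 MPa, compressive.

σ ≈ 8.42 MPa (compressive)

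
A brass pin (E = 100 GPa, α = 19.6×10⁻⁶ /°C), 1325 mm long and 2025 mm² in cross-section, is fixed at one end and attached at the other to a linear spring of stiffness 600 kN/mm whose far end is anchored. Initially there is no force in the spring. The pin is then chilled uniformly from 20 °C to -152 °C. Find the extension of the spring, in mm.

δ ≈ 0.907 mm

Free thermal contraction: δ_free = αΔT L = 19.6×10⁻⁶ × 172 × 1325 = 4.467 mm.
With a force P in the spring, the elastic change of the pin is PL/(AE) and that of the spring is P/k; compatibility requires their sum to equal δ_free.
P [ L/(AE) + 1/k ] = δ_free → P [ 1325/(2025×100×10³) + 1/(600×10³) ] = 4.467.
P = 4.467 / 8.21×10⁻⁶ = 544100 N.
Spring extension = P/k = 544100/(600×10³) = 0.9068 mm.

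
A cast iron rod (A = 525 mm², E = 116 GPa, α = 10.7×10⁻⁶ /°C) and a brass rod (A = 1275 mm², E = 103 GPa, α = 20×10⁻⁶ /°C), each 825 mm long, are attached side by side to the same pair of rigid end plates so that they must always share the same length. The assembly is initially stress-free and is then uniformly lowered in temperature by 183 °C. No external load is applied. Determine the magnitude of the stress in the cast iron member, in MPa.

σ ≈ 135 MPa (compressive)

The brass has the larger α, so on cooling it would change length more than the cast iron if both were free. The rigid plates force a common final length, so the brass is put into tension and the cast iron into compression, with equal and opposite forces P (no external load).
Setting the final lengths equal and cancelling L: (α₁ − α₂)ΔT = P/(A₁E₁) + P/(A₂E₂).
|α₁ − α₂|·ΔT = 9.3×10⁻⁶ × 183 = 0.001702.
1/(A₁E₁) + 1/(A₂E₂) = 1/(525×116×10³) + 1/(1275×103×10³) = 2.404×10⁻⁸ N⁻¹.
P = 0.001702 / 2.404×10⁻⁸ = 70810 N = 70.81 kN.
σ_{cast iron} = P/A₁ = 70810/525 = 134.9 MPa, compressive.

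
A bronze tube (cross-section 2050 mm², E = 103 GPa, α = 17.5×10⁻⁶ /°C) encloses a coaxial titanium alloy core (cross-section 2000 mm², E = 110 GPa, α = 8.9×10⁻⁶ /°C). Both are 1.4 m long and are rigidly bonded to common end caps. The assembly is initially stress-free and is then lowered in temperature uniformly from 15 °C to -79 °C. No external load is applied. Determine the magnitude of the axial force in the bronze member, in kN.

The bronze has the larger α, so on cooling it would change length more than the titanium alloy if both were free. The rigid plates force a common final length, so the bronze is put into tension and the titanium alloy into compression, with equal and opposite forces P (no external load).
Equating the net (thermal + elastic) strains gives |α₁ − α₂|·ΔT = P·[1/(A₁E₁) + 1/(A₂E₂)].
|α₁ − α₂|·ΔT = 8.6×10⁻⁶ × 94 = 0.0008084.
1/(A₁E₁) + 1/(A₂E₂) = 1/(2050×103×10³) + 1/(2000×110×10³) = 9.281×10⁻⁹ N⁻¹.
P = 0.0008084 / 9.281×10⁻⁹ = 87100 N = 87.1 kN.

P ≈ 87.1 kN (tensile in the bronze)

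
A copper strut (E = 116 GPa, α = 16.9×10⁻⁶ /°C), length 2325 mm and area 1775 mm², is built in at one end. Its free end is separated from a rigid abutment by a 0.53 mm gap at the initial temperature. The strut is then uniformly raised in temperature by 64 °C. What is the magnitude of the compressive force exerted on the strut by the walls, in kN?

Unrestrained expansion: δ_free = αΔT L = 16.9×10⁻⁶ × 64 × 2325 = 2.515 mm.
This exceeds the 0.53 mm gap, so the wall pushes back. The portion of expansion that must be recovered elastically is δ_free − gap = 2.515 − 0.53 = 1.985 mm.
So σ = E(δ_free − g)/L = 116×10³ × 1.985/2325 = 99.02 MPa.
Force on the wall = σA = 99.02 × 1775 mm² = 175.8 kN.

P ≈ 176 kN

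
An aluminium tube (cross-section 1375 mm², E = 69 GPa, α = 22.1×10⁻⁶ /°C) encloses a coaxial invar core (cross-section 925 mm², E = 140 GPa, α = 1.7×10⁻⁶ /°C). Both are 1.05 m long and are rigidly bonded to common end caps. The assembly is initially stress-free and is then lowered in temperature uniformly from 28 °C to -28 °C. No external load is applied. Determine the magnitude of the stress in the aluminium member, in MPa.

σ ≈ 45.5 MPa (tensile)

The aluminium has the larger α, so on cooling it would change length more than the invar if both were free. The rigid plates force a common final length, so the aluminium is put into tension and the invar into compression, with equal and opposite forces P (no external load).
Setting the final lengths equal and cancelling L: (α₁ − α₂)ΔT = P/(A₁E₁) + P/(A₂E₂).
|α₁ − α₂|·ΔT = 20.4×10⁻⁶ × 56 = 0.001142.
1/(A₁E₁) + 1/(A₂E₂) = 1/(1375×69×10³) + 1/(925×140×10³) = 1.826×10⁻⁸ N⁻¹.
So P = 0.001142 / 1.826×10⁻⁸ = 62.56 kN.
σ_{aluminium} = P/A₁ = 62560/1375 = 45.49 MPa, tensile.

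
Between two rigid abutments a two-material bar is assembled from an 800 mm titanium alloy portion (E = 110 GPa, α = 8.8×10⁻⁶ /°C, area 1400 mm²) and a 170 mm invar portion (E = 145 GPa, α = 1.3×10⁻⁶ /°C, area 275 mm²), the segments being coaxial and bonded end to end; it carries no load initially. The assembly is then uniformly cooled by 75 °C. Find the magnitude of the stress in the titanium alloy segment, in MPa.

σ ≈ 41.1 MPa (tensile)

If the supports were absent, the total length change would be Σ αᵢΔT Lᵢ = 8.8×10⁻⁶×75×800 + 1.3×10⁻⁶×75×170 = 0.5446 mm.
Since the ends are fixed, an axial force P builds up, equal in every segment, with P · Σ Lᵢ/(AᵢEᵢ) = δ_free.
Σ Lᵢ/(AᵢEᵢ) = 800/(1400×110×10³) + 170/(275×145×10³) = 9.458×10⁻⁶ mm/N.
So P = 0.5446 / 9.458×10⁻⁶ = 57.58 kN, tensile.
σ_{titanium alloy} = P / A = 57580 / 1400 = 41.13 MPa.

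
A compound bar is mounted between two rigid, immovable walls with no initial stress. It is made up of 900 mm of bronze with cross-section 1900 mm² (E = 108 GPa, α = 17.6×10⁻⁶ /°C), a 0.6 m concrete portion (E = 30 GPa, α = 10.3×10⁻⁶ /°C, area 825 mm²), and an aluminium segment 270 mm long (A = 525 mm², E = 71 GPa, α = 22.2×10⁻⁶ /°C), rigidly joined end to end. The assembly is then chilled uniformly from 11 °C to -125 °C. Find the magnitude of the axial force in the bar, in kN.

P ≈ 106 kN (tensile)

If the supports were absent, the total length change would be Σ αᵢΔT Lᵢ = 17.6×10⁻⁶×136×900 + 10.3×10⁻⁶×136×600 + 22.2×10⁻⁶×136×270 = 3.81 mm.
Since the ends are fixed, an axial force P builds up, equal in every segment, with P · Σ Lᵢ/(AᵢEᵢ) = δ_free.
The series flexibility is Σ Lᵢ/(AᵢEᵢ) = 900/(1900×108×10³) + 600/(825×30×10³) + 270/(525×71×10³) = 3.587×10⁻⁵ mm/N.
So P = 3.81 / 3.587×10⁻⁵ = 106.2 kN, tensile.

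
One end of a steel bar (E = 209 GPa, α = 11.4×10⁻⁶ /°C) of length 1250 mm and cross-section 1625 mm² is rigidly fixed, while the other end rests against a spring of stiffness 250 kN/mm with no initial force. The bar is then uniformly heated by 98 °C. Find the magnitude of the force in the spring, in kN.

The unrestrained thermal change is αΔT L = 11.4×10⁻⁶ × 98 × 1250 = 1.396 mm.
Let P be the compressive force at the spring. The bar shortens elastically by PL/(AE) and the spring compresses by P/k; together these equal δ_free.
P [ L/(AE) + 1/k ] = δ_free → P [ 1250/(1625×209×10³) + 1/(250×10³) ] = 1.396.
P = 1.396 / 7.681×10⁻⁶ = 181800 N.

P ≈ 182 kN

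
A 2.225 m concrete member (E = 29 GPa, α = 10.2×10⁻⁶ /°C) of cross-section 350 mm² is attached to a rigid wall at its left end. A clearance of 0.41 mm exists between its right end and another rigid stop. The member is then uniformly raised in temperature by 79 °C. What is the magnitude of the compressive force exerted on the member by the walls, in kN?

If the wall were absent the member would grow by αΔT L = 10.2×10⁻⁶ × 79 × 2225 = 1.793 mm.
The gap closes (δ_free > 0.41 mm) and the wall then resists a further 1.793 − 0.41 = 1.383 mm of expansion.
So σ = E(δ_free − g)/L = 29×10³ × 1.383/2225 = 18.02 MPa.
P = σA = 18.02 × 350 = 6.309 kN.

P ≈ 6.31 kN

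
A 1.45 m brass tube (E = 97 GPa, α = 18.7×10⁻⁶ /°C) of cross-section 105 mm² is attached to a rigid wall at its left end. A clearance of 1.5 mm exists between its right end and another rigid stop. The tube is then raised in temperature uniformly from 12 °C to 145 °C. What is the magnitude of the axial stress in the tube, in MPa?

σ ≈ 141 MPa (compressive)

If the wall were absent the tube would grow by αΔT L = 18.7×10⁻⁶ × 133 × 1450 = 3.606 mm.
The gap closes (δ_free > 1.5 mm) and the wall then resists a further 3.606 − 1.5 = 2.106 mm of expansion.
So σ = E(δ_free − g)/L = 97×10³ × 2.106/1450 = 140.9 MPa.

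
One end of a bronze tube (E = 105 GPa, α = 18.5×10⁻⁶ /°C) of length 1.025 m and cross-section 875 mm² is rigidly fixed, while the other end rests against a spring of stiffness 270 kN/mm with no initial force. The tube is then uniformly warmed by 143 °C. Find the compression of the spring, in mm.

Free thermal expansion: δ_free = αΔT L = 18.5×10⁻⁶ × 143 × 1025 = 2.712 mm.
Let P be the compressive force at the spring. The tube shortens elastically by PL/(AE) and the spring compresses by P/k; together these equal δ_free.
P [ L/(AE) + 1/k ] = δ_free → P [ 1025/(875×105×10³) + 1/(270×10³) ] = 2.712.
P = 2.712 / 1.486×10⁻⁵ = 182500 N.
Spring compression = P/k = 182500/(270×10³) = 0.6758 mm.

δ ≈ 0.676 mm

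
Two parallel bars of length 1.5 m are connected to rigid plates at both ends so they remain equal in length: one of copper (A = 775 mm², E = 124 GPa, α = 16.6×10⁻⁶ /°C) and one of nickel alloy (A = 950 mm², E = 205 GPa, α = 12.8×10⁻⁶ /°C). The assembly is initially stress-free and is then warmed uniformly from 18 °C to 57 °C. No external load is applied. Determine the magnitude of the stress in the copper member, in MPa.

Equilibrium of a rigid end plate with no external load gives equal and opposite internal forces ±P in the two members. Since α_{copper} > α_{nickel alloy}, heating drives the copper into compression and the nickel alloy into tension.
Equating the net (thermal + elastic) strains gives |α₁ − α₂|·ΔT = P·[1/(A₁E₁) + 1/(A₂E₂)].
|α₁ − α₂|·ΔT = 3.8×10⁻⁶ × 39 = 0.0001482.
1/(A₁E₁) + 1/(A₂E₂) = 1/(775×124×10³) + 1/(950×205×10³) = 1.554×10⁻⁸ N⁻¹.
So P = 0.0001482 / 1.554×10⁻⁸ = 9.536 kN.
σ_{copper} = P/A₁ = 9536/775 = 12.3 MPa, compressive.

σ ≈ 12.3 MPa (compressive)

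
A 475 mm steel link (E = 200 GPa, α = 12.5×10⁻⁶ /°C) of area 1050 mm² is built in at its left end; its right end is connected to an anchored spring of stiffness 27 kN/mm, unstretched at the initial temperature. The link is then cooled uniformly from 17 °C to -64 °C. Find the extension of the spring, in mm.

The unrestrained thermal change is αΔT L = 12.5×10⁻⁶ × 81 × 475 = 0.4809 mm.
With a force P in the spring, the elastic change of the link is PL/(AE) and that of the spring is P/k; compatibility requires their sum to equal δ_free.
P [ L/(AE) + 1/k ] = δ_free → P [ 475/(1050×200×10³) + 1/(27×10³) ] = 0.4809.
P = 0.4809 / 3.93×10⁻⁵ = 12240 N.
Spring extension = P/k = 12240/(27×10³) = 0.4533 mm.

δ ≈ 0.453 mm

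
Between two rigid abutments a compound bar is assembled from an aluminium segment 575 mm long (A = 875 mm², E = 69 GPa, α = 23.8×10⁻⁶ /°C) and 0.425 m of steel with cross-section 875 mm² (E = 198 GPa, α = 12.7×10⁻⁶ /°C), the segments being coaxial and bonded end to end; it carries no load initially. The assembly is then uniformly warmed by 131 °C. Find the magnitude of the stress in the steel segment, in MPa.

Free thermal expansion of the whole bar: Σ αᵢΔT Lᵢ = 23.8×10⁻⁶×131×575 + 12.7×10⁻⁶×131×425 = 2.5 mm.
Since the ends are fixed, an axial force P builds up, equal in every segment, with P · Σ Lᵢ/(AᵢEᵢ) = δ_free.
Σ Lᵢ/(AᵢEᵢ) = 575/(875×69×10³) + 425/(875×198×10³) = 1.198×10⁻⁵ mm/N.
Hence P = δ_free / Σ(L/AE) = 2.5/1.198×10⁻⁵ = 208.7 kN (compressive).
σ_{steel} = P / A = 208700 / 875 = 238.5 MPa.

σ ≈ 239 MPa (compressive)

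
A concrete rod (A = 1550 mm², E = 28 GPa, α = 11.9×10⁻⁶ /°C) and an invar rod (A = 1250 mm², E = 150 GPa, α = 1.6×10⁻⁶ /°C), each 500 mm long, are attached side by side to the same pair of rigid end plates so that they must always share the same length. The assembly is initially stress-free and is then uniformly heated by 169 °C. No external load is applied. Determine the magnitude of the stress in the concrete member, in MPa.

σ ≈ 39.6 MPa (compressive)

Both members must finish at the same length. With the larger α, the concrete tends to over-expand; the plates restrain it, putting the concrete in compression and the invar in tension. With no external load the two internal forces are equal and opposite, magnitude P.
Compatibility of the two members (thermal + elastic change equal): (α₁ − α₂)ΔT = P·[1/(A₁E₁) + 1/(A₂E₂)].
|α₁ − α₂|·ΔT = 10.3×10⁻⁶ × 169 = 0.001741.
1/(A₁E₁) + 1/(A₂E₂) = 1/(1550×28×10³) + 1/(1250×150×10³) = 2.837×10⁻⁸ N⁻¹.
P = 0.001741 / 2.837×10⁻⁸ = 61350 N = 61.35 kN.
σ_{concrete} = P/A₁ = 61350/1550 = 39.58 MPa, compressive.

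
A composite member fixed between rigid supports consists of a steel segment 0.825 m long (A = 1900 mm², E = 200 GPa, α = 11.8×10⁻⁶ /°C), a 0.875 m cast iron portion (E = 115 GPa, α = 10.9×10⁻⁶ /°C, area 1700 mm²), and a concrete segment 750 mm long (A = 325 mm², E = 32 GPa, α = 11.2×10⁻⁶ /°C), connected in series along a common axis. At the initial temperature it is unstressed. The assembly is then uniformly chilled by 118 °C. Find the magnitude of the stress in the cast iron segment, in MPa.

If the supports were absent, the total length change would be Σ αᵢΔT Lᵢ = 11.8×10⁻⁶×118×825 + 10.9×10⁻⁶×118×875 + 11.2×10⁻⁶×118×750 = 3.265 mm.
The walls prevent any net length change, so an axial force P (same in every segment) develops. Compatibility: P · Σ Lᵢ/(AᵢEᵢ) = δ_free.
Σ Lᵢ/(AᵢEᵢ) = 825/(1900×200×10³) + 875/(1700×115×10³) + 750/(325×32×10³) = 7.876×10⁻⁵ mm/N.
Hence P = δ_free / Σ(L/AE) = 3.265/7.876×10⁻⁵ = 41.46 kN (tensile).
σ_{cast iron} = P / A = 41460 / 1700 = 24.39 MPa.

σ ≈ 24.4 MPa (tensile)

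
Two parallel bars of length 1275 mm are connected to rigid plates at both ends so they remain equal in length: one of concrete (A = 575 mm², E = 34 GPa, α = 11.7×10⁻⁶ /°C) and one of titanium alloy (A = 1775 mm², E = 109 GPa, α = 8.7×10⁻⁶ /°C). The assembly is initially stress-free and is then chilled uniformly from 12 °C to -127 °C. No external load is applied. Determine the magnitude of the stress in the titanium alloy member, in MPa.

The concrete has the larger α, so on cooling it would change length more than the titanium alloy if both were free. The rigid plates force a common final length, so the concrete is put into tension and the titanium alloy into compression, with equal and opposite forces P (no external load).
Setting the final lengths equal and cancelling L: (α₁ − α₂)ΔT = P/(A₁E₁) + P/(A₂E₂).
|α₁ − α₂|·ΔT = 3×10⁻⁶ × 139 = 0.000417.
1/(A₁E₁) + 1/(A₂E₂) = 1/(575×34×10³) + 1/(1775×109×10³) = 5.632×10⁻⁸ N⁻¹.
P = 0.000417 / 5.632×10⁻⁸ = 7404 N = 7.404 kN.
σ_{titanium alloy} = P/A₂ = 7404/1775 = 4.171 MPa, compressive.

σ ≈ 4.17 MPa (compressive)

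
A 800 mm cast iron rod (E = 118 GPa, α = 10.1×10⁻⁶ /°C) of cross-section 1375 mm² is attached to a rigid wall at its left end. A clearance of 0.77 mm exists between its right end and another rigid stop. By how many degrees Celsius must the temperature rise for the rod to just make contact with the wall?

Contact occurs when the free expansion equals the gap: αΔT L = 0.77 mm.
So ΔT = g/(αL) = 0.77/(10.1×10⁻⁶ × 800) = 95.3 °C.

ΔT ≈ 95.3 °C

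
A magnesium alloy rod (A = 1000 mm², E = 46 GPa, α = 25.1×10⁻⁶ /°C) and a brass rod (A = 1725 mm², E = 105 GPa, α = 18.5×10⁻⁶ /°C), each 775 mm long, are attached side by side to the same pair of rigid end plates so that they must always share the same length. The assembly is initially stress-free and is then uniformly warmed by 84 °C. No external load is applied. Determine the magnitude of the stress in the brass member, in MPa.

σ ≈ 11.8 MPa (tensile)

Equilibrium of a rigid end plate with no external load gives equal and opposite internal forces ±P in the two members. Since α_{magnesium alloy} > α_{brass}, heating drives the magnesium alloy into compression and the brass into tension.
Compatibility of the two members (thermal + elastic change equal): (α₁ − α₂)ΔT = P·[1/(A₁E₁) + 1/(A₂E₂)].
|α₁ − α₂|·ΔT = 6.6×10⁻⁶ × 84 = 0.0005544.
1/(A₁E₁) + 1/(A₂E₂) = 1/(1000×46×10³) + 1/(1725×105×10³) = 2.726×10⁻⁸ N⁻¹.
P = 0.0005544 / 2.726×10⁻⁸ = 20340 N = 20.34 kN.
σ_{brass} = P/A₂ = 20340/1725 = 11.79 MPa, tensile.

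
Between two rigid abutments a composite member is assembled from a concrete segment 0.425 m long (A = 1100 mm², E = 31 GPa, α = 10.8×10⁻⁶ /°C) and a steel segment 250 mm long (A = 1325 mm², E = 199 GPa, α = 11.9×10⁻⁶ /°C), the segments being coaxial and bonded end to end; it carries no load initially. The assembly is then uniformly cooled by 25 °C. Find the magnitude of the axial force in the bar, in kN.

P ≈ 14.1 kN (tensile)

If the supports were absent, the total length change would be Σ αᵢΔT Lᵢ = 10.8×10⁻⁶×25×425 + 11.9×10⁻⁶×25×250 = 0.1891 mm.
The walls prevent any net length change, so an axial force P (same in every segment) develops. Compatibility: P · Σ Lᵢ/(AᵢEᵢ) = δ_free.
Σ Lᵢ/(AᵢEᵢ) = 425/(1100×31×10³) + 250/(1325×199×10³) = 1.341×10⁻⁵ mm/N.
So P = 0.1891 / 1.341×10⁻⁵ = 14.1 kN, tensile.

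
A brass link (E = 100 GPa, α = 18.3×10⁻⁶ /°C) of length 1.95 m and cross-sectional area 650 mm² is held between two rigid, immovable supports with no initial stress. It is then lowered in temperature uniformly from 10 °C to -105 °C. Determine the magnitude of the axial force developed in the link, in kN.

P ≈ 137 kN (tensile)

With zero net strain, σ = E·αΔT = 100 GPa × 18.3×10⁻⁶ × 115 = 210.4 MPa.
Axial force P = σA = 210.4 × 650 = 136800 N = 136.8 kN, tensile.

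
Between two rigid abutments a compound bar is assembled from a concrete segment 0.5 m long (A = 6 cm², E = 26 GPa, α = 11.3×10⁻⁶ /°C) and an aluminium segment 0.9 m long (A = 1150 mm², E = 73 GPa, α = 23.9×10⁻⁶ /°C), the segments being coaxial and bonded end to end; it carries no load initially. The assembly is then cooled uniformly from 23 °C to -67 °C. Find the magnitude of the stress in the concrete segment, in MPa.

If the supports were absent, the total length change would be Σ αᵢΔT Lᵢ = 11.3×10⁻⁶×90×500 + 23.9×10⁻⁶×90×900 = 2.444 mm.
The rigid supports impose zero overall length change; the single axial force P common to all segments must satisfy P Σ Lᵢ/(AᵢEᵢ) = δ_free.
The series flexibility is Σ Lᵢ/(AᵢEᵢ) = 500/(600×26×10³) + 900/(1150×73×10³) = 4.277×10⁻⁵ mm/N.
Hence P = δ_free / Σ(L/AE) = 2.444/4.277×10⁻⁵ = 57.15 kN (tensile).
σ_{concrete} = P / A = 57150 / 600 = 95.25 MPa.

σ ≈ 95.2 MPa (tensile)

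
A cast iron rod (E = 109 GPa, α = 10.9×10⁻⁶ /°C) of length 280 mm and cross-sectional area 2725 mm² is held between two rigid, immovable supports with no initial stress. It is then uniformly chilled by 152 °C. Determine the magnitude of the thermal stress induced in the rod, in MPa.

σ ≈ 181 MPa (tensile)

Because both ends are immovable the net strain is zero, and the suppressed thermal strain is αΔT = 10.9×10⁻⁶ × 152 = 1656.8×10⁻⁶.
σ = EαΔT = 109×10³ × 10.9×10⁻⁶ × 152 = 180.6 MPa (tensile; the rod is trying to contract).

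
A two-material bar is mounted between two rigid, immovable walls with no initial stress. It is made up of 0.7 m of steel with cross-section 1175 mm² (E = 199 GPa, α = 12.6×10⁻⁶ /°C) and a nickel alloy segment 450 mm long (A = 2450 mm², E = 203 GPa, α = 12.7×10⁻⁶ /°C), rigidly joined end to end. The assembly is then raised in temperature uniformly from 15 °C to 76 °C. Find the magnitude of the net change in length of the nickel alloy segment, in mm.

Free thermal expansion of the whole bar: Σ αᵢΔT Lᵢ = 12.6×10⁻⁶×61×700 + 12.7×10⁻⁶×61×450 = 0.8866 mm.
Since the ends are fixed, an axial force P builds up, equal in every segment, with P · Σ Lᵢ/(AᵢEᵢ) = δ_free.
Σ Lᵢ/(AᵢEᵢ) = 700/(1175×199×10³) + 450/(2450×203×10³) = 3.898×10⁻⁶ mm/N.
So P = 0.8866 / 3.898×10⁻⁶ = 227.4 kN, compressive.
For the nickel alloy segment, free thermal change = 12.7×10⁻⁶×61×450 = 0.3486 mm and elastic change from P = 227400×450/(2450×203×10³) = 0.2058 mm; these oppose, so the net change is 0.143 mm (segment lengthens).

|ΔL| ≈ 0.143 mm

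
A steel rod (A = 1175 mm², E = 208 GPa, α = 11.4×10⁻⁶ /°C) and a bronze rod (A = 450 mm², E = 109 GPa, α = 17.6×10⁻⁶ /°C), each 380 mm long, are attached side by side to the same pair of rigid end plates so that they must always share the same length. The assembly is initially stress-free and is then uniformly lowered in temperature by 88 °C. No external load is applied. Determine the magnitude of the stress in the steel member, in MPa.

σ ≈ 19 MPa (compressive)

Both members must finish at the same length. With the larger α, the bronze tends to over-contract; the plates restrain it, putting the bronze in tension and the steel in compression. With no external load the two internal forces are equal and opposite, magnitude P.
Setting the final lengths equal and cancelling L: (α₁ − α₂)ΔT = P/(A₁E₁) + P/(A₂E₂).
|α₁ − α₂|·ΔT = 6.2×10⁻⁶ × 88 = 0.0005456.
1/(A₁E₁) + 1/(A₂E₂) = 1/(1175×208×10³) + 1/(450×109×10³) = 2.448×10⁻⁸ N⁻¹.
P = 0.0005456 / 2.448×10⁻⁸ = 22290 N = 22.29 kN.
σ_{steel} = P/A₁ = 22290/1175 = 18.97 MPa, compressive.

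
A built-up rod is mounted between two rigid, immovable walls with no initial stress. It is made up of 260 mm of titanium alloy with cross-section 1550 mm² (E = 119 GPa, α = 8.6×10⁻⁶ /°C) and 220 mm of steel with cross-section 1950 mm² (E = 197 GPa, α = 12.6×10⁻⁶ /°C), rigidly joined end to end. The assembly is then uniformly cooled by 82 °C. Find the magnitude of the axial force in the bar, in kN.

P ≈ 207 kN (tensile)

Free thermal contraction of the whole bar: Σ αᵢΔT Lᵢ = 8.6×10⁻⁶×82×260 + 12.6×10⁻⁶×82×220 = 0.4107 mm.
The rigid supports impose zero overall length change; the single axial force P common to all segments must satisfy P Σ Lᵢ/(AᵢEᵢ) = δ_free.
The series flexibility is Σ Lᵢ/(AᵢEᵢ) = 260/(1550×119×10³) + 220/(1950×197×10³) = 1.982×10⁻⁶ mm/N.
So P = 0.4107 / 1.982×10⁻⁶ = 207.2 kN, tensile.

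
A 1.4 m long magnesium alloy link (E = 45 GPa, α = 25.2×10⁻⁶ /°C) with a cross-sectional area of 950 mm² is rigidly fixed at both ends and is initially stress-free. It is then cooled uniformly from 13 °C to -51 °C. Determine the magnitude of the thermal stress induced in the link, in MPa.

The supports are rigid, so the total axial strain is zero. The restrained thermal strain is ε = αΔT = 25.2×10⁻⁶ × 64 = 1612.8×10⁻⁶.
The stress required to suppress this strain is σ = Eε = 45×10³ × 1612.8×10⁻⁶ = 72.58 MPa, tensile since the link is trying to contract.

σ ≈ 72.6 MPa (tensile)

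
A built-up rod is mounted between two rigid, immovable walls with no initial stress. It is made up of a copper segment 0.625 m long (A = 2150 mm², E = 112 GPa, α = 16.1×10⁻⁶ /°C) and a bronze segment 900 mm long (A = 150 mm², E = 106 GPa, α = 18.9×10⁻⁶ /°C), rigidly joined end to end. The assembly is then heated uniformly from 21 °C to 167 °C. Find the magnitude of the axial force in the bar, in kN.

P ≈ 66.8 kN (compressive)

Free thermal expansion of the whole bar: Σ αᵢΔT Lᵢ = 16.1×10⁻⁶×146×625 + 18.9×10⁻⁶×146×900 = 3.953 mm.
Since the ends are fixed, an axial force P builds up, equal in every segment, with P · Σ Lᵢ/(AᵢEᵢ) = δ_free.
The series flexibility is Σ Lᵢ/(AᵢEᵢ) = 625/(2150×112×10³) + 900/(150×106×10³) = 5.92×10⁻⁵ mm/N.
Hence P = δ_free / Σ(L/AE) = 3.953/5.92×10⁻⁵ = 66.77 kN (compressive).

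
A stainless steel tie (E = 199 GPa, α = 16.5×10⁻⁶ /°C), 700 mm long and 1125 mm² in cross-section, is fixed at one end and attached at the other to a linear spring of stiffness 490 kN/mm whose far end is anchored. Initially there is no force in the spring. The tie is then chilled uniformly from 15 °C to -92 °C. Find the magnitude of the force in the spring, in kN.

If the spring were absent the tie would shorten by αΔT L = 16.5×10⁻⁶ × 107 × 700 = 1.236 mm.
With a force P in the spring, the elastic change of the tie is PL/(AE) and that of the spring is P/k; compatibility requires their sum to equal δ_free.
P [ L/(AE) + 1/k ] = δ_free → P [ 700/(1125×199×10³) + 1/(490×10³) ] = 1.236.
P = 1.236 / 5.168×10⁻⁶ = 239200 N.

P ≈ 239 kN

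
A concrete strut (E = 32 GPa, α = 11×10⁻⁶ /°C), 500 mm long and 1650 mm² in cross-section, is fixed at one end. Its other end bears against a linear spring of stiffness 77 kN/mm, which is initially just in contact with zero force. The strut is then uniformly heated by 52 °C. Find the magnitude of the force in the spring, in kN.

If the spring were absent the strut would lengthen by αΔT L = 11×10⁻⁶ × 52 × 500 = 0.286 mm.
With a force P in the spring, the elastic change of the strut is PL/(AE) and that of the spring is P/k; compatibility requires their sum to equal δ_free.
So P = δ_free / [L/(AE) + 1/k] = 0.286 / [ 500/(1650×32×10³) + 1/(77×10³) ].
P = 0.286 / 2.246×10⁻⁵ = 12740 N.

P ≈ 12.7 kN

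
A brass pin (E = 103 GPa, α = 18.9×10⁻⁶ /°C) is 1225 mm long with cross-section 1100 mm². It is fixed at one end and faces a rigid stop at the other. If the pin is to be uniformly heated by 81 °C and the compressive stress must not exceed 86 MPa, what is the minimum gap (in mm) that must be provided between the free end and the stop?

g ≈ 0.853 mm

Free expansion if unrestrained: δ_free = αΔT L = 18.9×10⁻⁶ × 81 × 1225 = 1.875 mm.
A stress of 86 MPa corresponds to the wall pushing the pin back by σL/E = 86×1225/(103×10³) = 1.023 mm.
So the gap has to take up the difference, g_min = δ_free − σL/E = 1.875 − 1.023 = 0.8525 mm.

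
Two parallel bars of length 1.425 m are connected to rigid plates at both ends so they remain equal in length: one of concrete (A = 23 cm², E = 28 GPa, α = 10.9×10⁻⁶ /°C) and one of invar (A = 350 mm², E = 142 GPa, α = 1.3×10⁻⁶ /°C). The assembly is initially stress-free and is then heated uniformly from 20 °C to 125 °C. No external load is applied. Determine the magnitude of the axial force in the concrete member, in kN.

P ≈ 28.3 kN (compressive in the concrete)

Both members must finish at the same length. With the larger α, the concrete tends to over-expand; the plates restrain it, putting the concrete in compression and the invar in tension. With no external load the two internal forces are equal and opposite, magnitude P.
Compatibility of the two members (thermal + elastic change equal): (α₁ − α₂)ΔT = P·[1/(A₁E₁) + 1/(A₂E₂)].
|α₁ − α₂|·ΔT = 9.6×10⁻⁶ × 105 = 0.001008.
1/(A₁E₁) + 1/(A₂E₂) = 1/(2300×28×10³) + 1/(350×142×10³) = 3.565×10⁻⁸ N⁻¹.
So P = 0.001008 / 3.565×10⁻⁸ = 28.28 kN.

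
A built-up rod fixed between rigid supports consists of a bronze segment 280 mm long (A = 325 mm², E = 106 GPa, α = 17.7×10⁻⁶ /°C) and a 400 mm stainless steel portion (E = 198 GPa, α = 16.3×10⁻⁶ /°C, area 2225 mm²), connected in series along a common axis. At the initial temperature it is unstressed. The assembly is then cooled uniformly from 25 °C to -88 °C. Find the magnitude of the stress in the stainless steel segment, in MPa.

σ ≈ 64.5 MPa (tensile)

With the walls removed the bar would change length by δ_free = Σ αᵢΔT Lᵢ = 17.7×10⁻⁶×113×280 + 16.3×10⁻⁶×113×400 = 1.297 mm.
Since the ends are fixed, an axial force P builds up, equal in every segment, with P · Σ Lᵢ/(AᵢEᵢ) = δ_free.
The series flexibility is Σ Lᵢ/(AᵢEᵢ) = 280/(325×106×10³) + 400/(2225×198×10³) = 9.036×10⁻⁶ mm/N.
Hence P = δ_free / Σ(L/AE) = 1.297/9.036×10⁻⁶ = 143.5 kN (tensile).
σ_{stainless steel} = P / A = 143500 / 2225 = 64.5 MPa.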